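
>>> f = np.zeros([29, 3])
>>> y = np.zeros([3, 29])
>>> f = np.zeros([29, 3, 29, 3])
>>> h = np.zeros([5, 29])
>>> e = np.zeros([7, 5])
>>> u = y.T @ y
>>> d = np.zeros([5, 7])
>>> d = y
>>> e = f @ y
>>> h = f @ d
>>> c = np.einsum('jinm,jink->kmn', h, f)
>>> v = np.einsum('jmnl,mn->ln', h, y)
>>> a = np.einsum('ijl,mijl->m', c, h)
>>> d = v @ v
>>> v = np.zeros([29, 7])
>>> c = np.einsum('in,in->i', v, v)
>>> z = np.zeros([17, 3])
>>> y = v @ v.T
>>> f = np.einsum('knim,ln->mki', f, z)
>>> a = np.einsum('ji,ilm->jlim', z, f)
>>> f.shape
(3, 29, 29)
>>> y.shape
(29, 29)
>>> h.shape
(29, 3, 29, 29)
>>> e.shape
(29, 3, 29, 29)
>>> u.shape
(29, 29)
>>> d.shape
(29, 29)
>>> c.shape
(29,)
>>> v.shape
(29, 7)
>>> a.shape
(17, 29, 3, 29)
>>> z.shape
(17, 3)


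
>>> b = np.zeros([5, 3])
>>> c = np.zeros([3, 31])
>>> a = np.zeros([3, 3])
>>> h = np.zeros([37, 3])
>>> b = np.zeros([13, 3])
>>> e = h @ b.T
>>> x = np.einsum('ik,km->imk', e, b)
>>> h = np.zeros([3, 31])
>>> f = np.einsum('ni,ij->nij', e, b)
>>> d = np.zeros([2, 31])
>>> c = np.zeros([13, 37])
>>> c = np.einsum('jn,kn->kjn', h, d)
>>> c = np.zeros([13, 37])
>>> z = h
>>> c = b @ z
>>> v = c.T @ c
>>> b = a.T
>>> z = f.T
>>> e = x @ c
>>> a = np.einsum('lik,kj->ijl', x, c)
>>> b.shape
(3, 3)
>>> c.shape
(13, 31)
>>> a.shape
(3, 31, 37)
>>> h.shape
(3, 31)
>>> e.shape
(37, 3, 31)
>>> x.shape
(37, 3, 13)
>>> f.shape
(37, 13, 3)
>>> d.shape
(2, 31)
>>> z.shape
(3, 13, 37)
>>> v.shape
(31, 31)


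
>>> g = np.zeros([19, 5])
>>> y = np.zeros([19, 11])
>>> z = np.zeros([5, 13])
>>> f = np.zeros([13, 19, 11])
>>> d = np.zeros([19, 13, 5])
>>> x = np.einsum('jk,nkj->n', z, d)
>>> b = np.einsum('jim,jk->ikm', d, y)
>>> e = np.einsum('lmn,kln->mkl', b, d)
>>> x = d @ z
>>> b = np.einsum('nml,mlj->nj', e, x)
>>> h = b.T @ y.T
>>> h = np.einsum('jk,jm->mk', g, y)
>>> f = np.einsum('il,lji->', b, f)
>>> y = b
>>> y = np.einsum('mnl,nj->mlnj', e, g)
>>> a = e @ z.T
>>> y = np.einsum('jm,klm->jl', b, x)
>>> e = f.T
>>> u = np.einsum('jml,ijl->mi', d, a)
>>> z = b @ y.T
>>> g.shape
(19, 5)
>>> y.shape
(11, 13)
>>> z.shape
(11, 11)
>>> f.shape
()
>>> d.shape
(19, 13, 5)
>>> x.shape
(19, 13, 13)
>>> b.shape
(11, 13)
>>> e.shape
()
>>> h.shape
(11, 5)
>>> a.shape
(11, 19, 5)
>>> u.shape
(13, 11)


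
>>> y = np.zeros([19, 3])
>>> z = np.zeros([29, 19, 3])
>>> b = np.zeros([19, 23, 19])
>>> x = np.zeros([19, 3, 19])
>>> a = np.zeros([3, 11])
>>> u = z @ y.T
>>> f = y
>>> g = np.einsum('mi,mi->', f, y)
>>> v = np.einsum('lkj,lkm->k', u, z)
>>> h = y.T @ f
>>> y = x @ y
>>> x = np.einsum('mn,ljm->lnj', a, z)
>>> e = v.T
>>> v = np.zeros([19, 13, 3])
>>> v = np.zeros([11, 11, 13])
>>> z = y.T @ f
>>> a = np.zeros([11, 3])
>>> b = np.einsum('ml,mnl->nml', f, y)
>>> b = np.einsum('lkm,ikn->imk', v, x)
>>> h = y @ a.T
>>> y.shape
(19, 3, 3)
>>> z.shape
(3, 3, 3)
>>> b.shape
(29, 13, 11)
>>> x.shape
(29, 11, 19)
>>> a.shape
(11, 3)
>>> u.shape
(29, 19, 19)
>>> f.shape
(19, 3)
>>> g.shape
()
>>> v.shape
(11, 11, 13)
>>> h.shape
(19, 3, 11)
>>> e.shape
(19,)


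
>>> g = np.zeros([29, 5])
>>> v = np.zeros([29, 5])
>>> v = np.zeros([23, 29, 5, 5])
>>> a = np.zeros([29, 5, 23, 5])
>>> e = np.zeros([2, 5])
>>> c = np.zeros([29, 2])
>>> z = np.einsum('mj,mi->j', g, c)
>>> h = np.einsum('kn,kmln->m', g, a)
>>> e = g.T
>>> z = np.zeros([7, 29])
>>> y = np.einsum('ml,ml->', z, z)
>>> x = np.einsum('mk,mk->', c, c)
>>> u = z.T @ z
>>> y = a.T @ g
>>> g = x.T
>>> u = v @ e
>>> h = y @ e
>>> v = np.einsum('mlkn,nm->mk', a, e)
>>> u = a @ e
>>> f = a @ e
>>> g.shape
()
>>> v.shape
(29, 23)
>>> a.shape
(29, 5, 23, 5)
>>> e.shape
(5, 29)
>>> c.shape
(29, 2)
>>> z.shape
(7, 29)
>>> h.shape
(5, 23, 5, 29)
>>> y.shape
(5, 23, 5, 5)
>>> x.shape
()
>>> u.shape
(29, 5, 23, 29)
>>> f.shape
(29, 5, 23, 29)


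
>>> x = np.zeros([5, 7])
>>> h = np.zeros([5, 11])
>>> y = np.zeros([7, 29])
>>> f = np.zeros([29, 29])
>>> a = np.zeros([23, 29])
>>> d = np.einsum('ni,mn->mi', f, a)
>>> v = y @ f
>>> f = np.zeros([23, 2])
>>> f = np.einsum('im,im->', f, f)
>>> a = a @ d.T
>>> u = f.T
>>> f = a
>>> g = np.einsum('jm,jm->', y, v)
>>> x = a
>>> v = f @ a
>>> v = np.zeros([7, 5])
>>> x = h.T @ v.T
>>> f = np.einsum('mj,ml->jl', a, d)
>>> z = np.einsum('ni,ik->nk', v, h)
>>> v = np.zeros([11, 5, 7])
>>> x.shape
(11, 7)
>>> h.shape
(5, 11)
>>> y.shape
(7, 29)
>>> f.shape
(23, 29)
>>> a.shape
(23, 23)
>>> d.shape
(23, 29)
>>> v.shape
(11, 5, 7)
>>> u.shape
()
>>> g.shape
()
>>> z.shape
(7, 11)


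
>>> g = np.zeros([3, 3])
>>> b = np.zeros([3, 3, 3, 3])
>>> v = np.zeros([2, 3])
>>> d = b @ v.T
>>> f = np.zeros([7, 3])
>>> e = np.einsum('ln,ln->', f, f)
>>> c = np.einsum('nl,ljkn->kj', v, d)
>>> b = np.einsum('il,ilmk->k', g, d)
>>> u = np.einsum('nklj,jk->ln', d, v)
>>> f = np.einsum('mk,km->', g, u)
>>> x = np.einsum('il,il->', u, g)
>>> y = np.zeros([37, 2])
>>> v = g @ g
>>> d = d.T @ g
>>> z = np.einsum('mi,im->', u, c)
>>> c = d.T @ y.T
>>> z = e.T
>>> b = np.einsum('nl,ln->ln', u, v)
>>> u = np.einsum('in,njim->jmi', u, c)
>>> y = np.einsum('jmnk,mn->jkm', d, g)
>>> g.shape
(3, 3)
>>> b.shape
(3, 3)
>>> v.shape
(3, 3)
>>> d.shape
(2, 3, 3, 3)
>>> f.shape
()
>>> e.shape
()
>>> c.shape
(3, 3, 3, 37)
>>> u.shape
(3, 37, 3)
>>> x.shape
()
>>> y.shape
(2, 3, 3)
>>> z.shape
()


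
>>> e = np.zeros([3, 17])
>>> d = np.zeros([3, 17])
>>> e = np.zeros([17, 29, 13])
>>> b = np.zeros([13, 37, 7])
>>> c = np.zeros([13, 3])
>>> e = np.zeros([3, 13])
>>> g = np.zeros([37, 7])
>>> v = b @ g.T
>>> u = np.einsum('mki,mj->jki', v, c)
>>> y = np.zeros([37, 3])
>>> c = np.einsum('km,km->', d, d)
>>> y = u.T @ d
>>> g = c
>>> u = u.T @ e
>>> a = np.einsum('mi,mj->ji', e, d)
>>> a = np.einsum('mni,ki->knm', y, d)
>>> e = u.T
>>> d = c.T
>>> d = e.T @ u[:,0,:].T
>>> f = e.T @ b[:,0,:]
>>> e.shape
(13, 37, 37)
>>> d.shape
(37, 37, 37)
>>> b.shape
(13, 37, 7)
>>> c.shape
()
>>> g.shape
()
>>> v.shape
(13, 37, 37)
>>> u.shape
(37, 37, 13)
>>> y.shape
(37, 37, 17)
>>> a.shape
(3, 37, 37)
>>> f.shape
(37, 37, 7)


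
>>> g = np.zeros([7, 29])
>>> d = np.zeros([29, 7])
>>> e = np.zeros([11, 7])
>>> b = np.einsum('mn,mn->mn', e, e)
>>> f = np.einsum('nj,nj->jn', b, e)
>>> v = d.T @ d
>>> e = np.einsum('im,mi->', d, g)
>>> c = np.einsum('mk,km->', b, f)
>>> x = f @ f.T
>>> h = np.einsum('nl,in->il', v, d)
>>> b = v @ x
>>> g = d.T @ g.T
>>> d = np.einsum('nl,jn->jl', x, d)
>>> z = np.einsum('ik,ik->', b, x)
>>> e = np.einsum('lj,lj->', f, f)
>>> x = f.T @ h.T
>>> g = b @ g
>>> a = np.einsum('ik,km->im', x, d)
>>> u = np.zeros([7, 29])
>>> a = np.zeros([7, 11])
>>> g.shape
(7, 7)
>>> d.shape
(29, 7)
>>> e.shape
()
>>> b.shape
(7, 7)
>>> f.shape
(7, 11)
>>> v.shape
(7, 7)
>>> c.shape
()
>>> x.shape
(11, 29)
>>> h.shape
(29, 7)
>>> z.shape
()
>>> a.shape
(7, 11)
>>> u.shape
(7, 29)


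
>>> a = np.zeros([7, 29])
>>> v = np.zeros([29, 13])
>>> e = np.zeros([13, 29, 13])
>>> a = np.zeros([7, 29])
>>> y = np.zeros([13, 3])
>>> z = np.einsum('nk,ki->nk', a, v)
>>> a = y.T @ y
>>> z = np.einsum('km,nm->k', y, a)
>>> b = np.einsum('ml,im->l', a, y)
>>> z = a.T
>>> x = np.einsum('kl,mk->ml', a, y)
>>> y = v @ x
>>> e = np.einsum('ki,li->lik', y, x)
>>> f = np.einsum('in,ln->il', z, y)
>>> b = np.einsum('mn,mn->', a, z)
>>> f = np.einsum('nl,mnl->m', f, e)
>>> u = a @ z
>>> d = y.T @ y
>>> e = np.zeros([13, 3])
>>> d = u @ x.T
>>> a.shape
(3, 3)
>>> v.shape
(29, 13)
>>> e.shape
(13, 3)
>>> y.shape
(29, 3)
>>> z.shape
(3, 3)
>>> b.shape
()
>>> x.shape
(13, 3)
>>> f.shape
(13,)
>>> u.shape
(3, 3)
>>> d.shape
(3, 13)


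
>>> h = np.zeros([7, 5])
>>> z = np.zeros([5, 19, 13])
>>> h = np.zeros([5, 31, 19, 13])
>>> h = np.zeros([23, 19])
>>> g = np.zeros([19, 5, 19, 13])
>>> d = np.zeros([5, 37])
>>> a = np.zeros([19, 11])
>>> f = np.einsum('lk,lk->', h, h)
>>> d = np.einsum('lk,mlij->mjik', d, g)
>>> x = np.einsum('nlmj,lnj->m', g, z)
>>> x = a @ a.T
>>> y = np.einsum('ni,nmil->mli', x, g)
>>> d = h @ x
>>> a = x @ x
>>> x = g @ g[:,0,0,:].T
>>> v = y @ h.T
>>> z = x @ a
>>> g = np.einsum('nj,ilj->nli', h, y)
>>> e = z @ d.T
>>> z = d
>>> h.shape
(23, 19)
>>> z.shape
(23, 19)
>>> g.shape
(23, 13, 5)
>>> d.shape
(23, 19)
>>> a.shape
(19, 19)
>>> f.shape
()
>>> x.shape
(19, 5, 19, 19)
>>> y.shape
(5, 13, 19)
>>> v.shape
(5, 13, 23)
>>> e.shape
(19, 5, 19, 23)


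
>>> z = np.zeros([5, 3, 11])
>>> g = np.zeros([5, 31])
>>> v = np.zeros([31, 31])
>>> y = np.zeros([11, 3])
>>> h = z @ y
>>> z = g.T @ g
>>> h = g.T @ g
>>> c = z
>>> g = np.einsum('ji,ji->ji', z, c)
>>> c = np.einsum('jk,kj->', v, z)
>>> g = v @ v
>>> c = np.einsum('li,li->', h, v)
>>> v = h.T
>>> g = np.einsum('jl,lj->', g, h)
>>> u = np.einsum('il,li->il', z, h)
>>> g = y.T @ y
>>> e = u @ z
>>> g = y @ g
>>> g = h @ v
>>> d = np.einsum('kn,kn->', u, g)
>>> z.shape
(31, 31)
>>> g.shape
(31, 31)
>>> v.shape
(31, 31)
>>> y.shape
(11, 3)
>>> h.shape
(31, 31)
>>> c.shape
()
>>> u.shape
(31, 31)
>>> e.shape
(31, 31)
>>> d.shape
()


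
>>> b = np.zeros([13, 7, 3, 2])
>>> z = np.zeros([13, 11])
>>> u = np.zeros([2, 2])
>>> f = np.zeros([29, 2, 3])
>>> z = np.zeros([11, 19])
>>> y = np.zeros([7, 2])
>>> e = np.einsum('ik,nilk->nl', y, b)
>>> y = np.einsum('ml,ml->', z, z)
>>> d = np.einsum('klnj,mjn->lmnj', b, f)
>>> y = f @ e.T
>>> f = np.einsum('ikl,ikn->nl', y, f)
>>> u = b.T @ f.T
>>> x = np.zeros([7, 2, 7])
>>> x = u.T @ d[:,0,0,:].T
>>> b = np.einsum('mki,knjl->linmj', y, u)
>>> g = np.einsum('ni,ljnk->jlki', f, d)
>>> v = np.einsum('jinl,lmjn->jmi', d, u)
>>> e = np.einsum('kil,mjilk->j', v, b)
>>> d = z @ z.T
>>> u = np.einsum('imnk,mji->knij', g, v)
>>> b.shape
(3, 13, 3, 29, 7)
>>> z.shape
(11, 19)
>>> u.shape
(13, 2, 29, 3)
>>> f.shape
(3, 13)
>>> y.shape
(29, 2, 13)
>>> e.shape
(13,)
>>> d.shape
(11, 11)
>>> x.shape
(3, 7, 3, 7)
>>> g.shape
(29, 7, 2, 13)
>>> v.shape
(7, 3, 29)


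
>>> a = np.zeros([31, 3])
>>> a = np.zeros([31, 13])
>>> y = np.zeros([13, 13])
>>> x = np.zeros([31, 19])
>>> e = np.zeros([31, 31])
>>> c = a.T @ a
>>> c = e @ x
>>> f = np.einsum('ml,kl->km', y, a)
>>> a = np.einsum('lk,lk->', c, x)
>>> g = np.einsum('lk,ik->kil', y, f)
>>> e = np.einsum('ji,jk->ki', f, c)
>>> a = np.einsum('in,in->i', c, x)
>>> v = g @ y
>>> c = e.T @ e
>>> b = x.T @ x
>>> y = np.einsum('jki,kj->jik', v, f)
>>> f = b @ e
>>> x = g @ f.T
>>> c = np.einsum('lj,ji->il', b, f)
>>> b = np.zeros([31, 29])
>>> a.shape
(31,)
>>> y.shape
(13, 13, 31)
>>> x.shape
(13, 31, 19)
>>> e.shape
(19, 13)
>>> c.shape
(13, 19)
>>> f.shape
(19, 13)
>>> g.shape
(13, 31, 13)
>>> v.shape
(13, 31, 13)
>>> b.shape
(31, 29)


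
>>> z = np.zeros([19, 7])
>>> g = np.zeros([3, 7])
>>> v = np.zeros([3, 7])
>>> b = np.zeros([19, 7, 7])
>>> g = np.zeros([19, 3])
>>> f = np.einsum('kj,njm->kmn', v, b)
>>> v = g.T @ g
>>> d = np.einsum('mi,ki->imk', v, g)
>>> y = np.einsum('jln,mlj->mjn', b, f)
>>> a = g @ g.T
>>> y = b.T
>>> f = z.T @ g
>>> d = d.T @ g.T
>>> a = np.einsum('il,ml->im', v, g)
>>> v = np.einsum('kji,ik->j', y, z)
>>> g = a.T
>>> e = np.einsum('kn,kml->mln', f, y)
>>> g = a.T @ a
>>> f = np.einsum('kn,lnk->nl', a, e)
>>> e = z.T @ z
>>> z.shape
(19, 7)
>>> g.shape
(19, 19)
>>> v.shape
(7,)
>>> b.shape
(19, 7, 7)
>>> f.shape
(19, 7)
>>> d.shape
(19, 3, 19)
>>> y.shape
(7, 7, 19)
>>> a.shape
(3, 19)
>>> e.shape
(7, 7)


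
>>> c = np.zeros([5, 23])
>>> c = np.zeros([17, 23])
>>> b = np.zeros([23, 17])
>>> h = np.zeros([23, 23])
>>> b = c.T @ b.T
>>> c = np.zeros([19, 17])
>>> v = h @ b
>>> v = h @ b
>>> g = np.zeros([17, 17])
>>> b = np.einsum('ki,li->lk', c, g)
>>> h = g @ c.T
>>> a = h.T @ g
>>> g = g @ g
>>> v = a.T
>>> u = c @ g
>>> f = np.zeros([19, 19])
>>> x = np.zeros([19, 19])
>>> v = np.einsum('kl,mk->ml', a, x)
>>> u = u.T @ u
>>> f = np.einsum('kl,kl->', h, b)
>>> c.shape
(19, 17)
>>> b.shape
(17, 19)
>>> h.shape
(17, 19)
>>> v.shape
(19, 17)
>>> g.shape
(17, 17)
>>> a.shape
(19, 17)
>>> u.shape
(17, 17)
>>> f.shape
()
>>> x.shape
(19, 19)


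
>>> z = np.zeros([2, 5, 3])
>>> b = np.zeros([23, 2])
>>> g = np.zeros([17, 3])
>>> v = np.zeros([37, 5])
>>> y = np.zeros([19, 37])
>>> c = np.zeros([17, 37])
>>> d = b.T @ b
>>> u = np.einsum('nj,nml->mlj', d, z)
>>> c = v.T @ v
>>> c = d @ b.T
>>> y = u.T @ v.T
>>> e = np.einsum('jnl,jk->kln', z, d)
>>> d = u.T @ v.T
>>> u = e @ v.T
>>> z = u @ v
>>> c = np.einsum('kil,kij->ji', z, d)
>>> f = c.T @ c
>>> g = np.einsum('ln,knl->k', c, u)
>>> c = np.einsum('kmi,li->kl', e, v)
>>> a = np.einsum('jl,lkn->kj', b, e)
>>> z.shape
(2, 3, 5)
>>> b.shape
(23, 2)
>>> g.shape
(2,)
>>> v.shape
(37, 5)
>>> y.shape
(2, 3, 37)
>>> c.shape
(2, 37)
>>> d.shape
(2, 3, 37)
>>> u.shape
(2, 3, 37)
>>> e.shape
(2, 3, 5)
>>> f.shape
(3, 3)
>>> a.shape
(3, 23)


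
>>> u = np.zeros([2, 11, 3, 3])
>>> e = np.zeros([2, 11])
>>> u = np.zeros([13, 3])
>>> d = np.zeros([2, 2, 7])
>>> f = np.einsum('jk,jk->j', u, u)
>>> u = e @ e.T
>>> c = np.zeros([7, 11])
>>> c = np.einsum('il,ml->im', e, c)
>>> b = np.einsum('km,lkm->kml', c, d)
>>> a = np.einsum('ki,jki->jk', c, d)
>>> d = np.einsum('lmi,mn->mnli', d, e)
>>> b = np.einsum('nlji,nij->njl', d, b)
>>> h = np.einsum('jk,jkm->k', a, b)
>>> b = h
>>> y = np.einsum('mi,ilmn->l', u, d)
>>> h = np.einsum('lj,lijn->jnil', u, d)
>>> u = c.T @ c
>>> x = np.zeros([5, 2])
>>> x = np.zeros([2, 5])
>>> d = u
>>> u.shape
(7, 7)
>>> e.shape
(2, 11)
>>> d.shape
(7, 7)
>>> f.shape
(13,)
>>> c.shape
(2, 7)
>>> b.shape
(2,)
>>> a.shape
(2, 2)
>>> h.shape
(2, 7, 11, 2)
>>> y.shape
(11,)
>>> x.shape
(2, 5)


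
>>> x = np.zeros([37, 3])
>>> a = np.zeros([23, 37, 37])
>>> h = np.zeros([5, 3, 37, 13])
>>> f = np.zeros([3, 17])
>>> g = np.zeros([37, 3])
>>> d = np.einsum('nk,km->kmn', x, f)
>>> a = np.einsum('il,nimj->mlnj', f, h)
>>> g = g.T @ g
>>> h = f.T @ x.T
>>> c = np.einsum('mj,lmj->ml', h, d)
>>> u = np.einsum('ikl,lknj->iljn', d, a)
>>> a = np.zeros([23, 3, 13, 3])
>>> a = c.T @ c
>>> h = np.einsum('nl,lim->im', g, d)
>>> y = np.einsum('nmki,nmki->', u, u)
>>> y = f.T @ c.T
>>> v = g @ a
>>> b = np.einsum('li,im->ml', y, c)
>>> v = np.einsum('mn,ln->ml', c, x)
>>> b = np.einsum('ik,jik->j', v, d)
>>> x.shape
(37, 3)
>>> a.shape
(3, 3)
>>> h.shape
(17, 37)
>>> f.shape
(3, 17)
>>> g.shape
(3, 3)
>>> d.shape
(3, 17, 37)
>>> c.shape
(17, 3)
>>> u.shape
(3, 37, 13, 5)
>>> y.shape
(17, 17)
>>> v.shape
(17, 37)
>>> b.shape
(3,)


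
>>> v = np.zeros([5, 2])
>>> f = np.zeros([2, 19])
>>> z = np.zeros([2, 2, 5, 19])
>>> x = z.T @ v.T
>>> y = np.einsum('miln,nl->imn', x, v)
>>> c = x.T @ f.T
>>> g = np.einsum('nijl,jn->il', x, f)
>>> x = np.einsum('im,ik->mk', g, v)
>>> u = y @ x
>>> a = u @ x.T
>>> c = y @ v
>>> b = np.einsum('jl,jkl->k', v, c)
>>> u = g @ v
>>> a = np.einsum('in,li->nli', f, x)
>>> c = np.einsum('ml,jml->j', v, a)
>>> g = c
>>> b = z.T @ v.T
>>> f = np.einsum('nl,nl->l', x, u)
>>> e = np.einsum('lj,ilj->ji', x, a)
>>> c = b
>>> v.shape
(5, 2)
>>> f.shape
(2,)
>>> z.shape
(2, 2, 5, 19)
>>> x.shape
(5, 2)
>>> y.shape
(5, 19, 5)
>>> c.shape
(19, 5, 2, 5)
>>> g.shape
(19,)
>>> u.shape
(5, 2)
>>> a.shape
(19, 5, 2)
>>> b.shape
(19, 5, 2, 5)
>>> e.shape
(2, 19)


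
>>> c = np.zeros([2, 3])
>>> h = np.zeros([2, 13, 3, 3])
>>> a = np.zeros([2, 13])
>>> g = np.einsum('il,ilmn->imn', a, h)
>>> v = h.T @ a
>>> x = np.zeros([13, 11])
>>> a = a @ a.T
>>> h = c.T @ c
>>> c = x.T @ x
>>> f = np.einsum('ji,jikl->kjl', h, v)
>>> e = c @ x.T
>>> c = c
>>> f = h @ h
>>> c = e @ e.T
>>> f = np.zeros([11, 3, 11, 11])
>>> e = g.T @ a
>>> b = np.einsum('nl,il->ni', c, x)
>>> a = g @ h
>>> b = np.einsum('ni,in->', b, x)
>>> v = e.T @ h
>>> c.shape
(11, 11)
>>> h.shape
(3, 3)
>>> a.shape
(2, 3, 3)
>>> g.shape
(2, 3, 3)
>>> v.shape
(2, 3, 3)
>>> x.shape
(13, 11)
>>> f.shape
(11, 3, 11, 11)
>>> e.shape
(3, 3, 2)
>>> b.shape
()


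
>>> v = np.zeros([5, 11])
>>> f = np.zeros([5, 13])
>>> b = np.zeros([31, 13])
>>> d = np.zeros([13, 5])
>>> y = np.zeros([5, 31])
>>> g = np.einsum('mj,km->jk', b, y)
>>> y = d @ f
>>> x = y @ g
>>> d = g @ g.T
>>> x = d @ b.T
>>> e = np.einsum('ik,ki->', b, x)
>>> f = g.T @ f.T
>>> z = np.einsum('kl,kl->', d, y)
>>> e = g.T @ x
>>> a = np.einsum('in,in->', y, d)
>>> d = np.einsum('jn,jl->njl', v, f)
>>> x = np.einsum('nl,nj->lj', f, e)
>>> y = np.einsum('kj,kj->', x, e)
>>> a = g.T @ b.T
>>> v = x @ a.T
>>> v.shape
(5, 5)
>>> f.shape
(5, 5)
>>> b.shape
(31, 13)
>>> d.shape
(11, 5, 5)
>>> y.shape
()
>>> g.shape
(13, 5)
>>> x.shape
(5, 31)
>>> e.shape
(5, 31)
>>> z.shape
()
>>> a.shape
(5, 31)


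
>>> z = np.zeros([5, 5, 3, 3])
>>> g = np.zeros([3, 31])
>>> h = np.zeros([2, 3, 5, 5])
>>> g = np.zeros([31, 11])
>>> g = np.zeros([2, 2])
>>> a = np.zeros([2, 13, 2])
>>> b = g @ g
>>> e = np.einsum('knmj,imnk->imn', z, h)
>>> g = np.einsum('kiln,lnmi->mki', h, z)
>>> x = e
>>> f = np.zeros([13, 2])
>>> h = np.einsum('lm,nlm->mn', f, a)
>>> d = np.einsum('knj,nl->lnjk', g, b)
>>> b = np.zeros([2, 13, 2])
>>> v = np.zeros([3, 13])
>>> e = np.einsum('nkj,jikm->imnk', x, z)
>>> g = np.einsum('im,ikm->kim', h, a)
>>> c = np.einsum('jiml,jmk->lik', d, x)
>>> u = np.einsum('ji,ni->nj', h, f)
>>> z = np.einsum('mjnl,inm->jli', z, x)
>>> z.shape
(5, 3, 2)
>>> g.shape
(13, 2, 2)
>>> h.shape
(2, 2)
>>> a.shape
(2, 13, 2)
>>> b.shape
(2, 13, 2)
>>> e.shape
(5, 3, 2, 3)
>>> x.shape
(2, 3, 5)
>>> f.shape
(13, 2)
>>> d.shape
(2, 2, 3, 3)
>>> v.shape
(3, 13)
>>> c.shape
(3, 2, 5)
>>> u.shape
(13, 2)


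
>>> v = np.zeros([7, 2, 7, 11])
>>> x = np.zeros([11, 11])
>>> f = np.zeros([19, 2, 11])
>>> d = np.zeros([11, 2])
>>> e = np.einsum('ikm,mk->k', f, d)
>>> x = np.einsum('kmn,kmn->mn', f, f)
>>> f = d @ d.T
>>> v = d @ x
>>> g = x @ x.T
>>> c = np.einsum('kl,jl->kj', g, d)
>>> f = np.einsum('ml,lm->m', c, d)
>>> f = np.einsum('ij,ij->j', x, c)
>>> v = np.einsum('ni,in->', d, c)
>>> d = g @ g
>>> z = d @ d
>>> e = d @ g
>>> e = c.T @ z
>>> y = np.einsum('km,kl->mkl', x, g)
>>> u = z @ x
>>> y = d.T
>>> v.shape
()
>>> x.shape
(2, 11)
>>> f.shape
(11,)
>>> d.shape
(2, 2)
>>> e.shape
(11, 2)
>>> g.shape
(2, 2)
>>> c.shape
(2, 11)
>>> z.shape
(2, 2)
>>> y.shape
(2, 2)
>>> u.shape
(2, 11)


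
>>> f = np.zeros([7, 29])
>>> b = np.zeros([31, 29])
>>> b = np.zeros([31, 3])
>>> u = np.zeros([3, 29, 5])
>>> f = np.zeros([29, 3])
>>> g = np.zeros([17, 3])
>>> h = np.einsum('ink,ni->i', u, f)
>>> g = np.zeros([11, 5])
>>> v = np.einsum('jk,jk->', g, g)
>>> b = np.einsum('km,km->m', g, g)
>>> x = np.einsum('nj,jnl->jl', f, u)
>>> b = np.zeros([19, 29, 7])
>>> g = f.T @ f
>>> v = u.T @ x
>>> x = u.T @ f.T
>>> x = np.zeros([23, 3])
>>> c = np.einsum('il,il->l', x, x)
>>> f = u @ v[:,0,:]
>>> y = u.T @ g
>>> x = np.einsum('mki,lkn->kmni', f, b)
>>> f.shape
(3, 29, 5)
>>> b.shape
(19, 29, 7)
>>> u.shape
(3, 29, 5)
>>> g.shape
(3, 3)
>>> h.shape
(3,)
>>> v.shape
(5, 29, 5)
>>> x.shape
(29, 3, 7, 5)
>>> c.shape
(3,)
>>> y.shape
(5, 29, 3)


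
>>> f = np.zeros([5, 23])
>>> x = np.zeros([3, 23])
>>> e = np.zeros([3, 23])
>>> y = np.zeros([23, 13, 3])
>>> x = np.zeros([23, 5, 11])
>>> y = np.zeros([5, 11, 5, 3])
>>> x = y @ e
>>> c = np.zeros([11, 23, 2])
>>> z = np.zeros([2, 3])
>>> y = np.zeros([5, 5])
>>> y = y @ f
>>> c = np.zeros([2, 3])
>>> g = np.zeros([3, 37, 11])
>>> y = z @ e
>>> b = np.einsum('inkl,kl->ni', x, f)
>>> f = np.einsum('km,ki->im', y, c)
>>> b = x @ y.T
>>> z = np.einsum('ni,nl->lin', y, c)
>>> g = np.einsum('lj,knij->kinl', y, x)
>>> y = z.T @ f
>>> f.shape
(3, 23)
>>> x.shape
(5, 11, 5, 23)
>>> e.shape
(3, 23)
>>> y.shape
(2, 23, 23)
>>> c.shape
(2, 3)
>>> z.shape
(3, 23, 2)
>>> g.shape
(5, 5, 11, 2)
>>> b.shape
(5, 11, 5, 2)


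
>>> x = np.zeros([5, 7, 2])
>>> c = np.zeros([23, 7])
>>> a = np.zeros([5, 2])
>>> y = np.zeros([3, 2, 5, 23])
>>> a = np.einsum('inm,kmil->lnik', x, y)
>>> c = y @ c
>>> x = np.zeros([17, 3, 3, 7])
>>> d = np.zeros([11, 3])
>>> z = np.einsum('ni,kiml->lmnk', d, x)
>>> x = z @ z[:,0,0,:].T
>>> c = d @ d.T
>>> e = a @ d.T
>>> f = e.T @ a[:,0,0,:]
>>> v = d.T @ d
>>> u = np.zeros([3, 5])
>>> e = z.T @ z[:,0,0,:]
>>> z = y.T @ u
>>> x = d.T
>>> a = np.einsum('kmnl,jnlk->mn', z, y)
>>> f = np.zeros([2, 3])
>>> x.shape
(3, 11)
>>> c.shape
(11, 11)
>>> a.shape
(5, 2)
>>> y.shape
(3, 2, 5, 23)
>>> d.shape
(11, 3)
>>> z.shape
(23, 5, 2, 5)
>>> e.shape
(17, 11, 3, 17)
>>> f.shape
(2, 3)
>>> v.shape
(3, 3)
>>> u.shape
(3, 5)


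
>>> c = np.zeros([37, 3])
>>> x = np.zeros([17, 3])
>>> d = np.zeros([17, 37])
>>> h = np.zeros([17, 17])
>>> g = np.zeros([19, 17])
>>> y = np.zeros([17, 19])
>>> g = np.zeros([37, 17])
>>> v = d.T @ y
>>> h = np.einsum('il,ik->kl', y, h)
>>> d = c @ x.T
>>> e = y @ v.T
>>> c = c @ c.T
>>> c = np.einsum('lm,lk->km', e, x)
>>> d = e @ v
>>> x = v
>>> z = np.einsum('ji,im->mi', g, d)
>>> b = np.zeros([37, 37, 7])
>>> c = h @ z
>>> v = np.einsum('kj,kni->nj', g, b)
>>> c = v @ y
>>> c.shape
(37, 19)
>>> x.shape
(37, 19)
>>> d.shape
(17, 19)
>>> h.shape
(17, 19)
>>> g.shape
(37, 17)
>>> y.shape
(17, 19)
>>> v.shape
(37, 17)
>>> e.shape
(17, 37)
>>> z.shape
(19, 17)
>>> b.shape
(37, 37, 7)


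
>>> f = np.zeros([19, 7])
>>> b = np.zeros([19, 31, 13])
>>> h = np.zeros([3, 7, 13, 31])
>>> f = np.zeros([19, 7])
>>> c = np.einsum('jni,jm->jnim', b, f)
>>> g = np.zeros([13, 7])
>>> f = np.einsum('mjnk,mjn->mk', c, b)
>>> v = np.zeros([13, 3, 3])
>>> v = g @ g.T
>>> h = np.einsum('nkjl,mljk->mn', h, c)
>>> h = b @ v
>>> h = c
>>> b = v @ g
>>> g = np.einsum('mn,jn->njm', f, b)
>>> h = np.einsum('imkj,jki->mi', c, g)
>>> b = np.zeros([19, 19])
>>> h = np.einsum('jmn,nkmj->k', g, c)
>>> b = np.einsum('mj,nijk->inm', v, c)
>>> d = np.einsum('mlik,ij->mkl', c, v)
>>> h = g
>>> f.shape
(19, 7)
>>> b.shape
(31, 19, 13)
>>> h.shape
(7, 13, 19)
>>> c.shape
(19, 31, 13, 7)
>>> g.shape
(7, 13, 19)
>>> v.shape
(13, 13)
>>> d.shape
(19, 7, 31)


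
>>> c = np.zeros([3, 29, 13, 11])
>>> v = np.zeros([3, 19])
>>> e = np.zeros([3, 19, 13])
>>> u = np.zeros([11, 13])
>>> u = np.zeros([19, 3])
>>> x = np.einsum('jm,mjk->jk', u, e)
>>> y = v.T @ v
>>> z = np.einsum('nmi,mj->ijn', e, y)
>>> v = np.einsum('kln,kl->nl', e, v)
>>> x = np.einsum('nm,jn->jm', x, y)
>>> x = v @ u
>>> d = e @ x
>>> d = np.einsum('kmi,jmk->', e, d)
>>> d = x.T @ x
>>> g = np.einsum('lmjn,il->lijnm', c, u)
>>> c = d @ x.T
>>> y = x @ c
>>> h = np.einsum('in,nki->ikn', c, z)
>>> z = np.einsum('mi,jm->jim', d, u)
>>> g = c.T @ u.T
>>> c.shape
(3, 13)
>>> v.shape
(13, 19)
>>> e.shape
(3, 19, 13)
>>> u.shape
(19, 3)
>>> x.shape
(13, 3)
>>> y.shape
(13, 13)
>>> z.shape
(19, 3, 3)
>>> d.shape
(3, 3)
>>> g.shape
(13, 19)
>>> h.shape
(3, 19, 13)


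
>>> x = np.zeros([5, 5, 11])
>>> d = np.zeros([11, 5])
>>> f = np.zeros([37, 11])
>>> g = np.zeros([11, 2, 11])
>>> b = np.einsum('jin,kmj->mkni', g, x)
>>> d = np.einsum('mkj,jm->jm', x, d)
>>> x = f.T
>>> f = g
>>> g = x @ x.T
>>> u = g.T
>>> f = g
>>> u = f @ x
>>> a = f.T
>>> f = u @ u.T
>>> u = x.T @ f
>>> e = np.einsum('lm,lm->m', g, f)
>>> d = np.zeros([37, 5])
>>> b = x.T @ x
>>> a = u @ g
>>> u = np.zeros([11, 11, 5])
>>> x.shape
(11, 37)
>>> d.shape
(37, 5)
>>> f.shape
(11, 11)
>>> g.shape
(11, 11)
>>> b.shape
(37, 37)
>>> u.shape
(11, 11, 5)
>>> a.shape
(37, 11)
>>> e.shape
(11,)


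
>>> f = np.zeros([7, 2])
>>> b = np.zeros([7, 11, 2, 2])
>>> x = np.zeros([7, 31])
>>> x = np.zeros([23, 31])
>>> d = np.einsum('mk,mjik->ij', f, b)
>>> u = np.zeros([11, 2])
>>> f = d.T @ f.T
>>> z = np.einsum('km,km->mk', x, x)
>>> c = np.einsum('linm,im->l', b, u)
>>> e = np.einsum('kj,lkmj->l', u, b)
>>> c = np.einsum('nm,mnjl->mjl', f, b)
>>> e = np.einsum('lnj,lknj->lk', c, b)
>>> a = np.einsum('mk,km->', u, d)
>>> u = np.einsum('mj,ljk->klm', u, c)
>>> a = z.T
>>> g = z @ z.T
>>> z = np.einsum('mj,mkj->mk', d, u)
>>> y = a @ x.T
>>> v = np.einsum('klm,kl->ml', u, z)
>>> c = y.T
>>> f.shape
(11, 7)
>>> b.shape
(7, 11, 2, 2)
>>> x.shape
(23, 31)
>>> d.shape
(2, 11)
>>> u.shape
(2, 7, 11)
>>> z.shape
(2, 7)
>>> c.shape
(23, 23)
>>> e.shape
(7, 11)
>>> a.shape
(23, 31)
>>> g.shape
(31, 31)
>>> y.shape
(23, 23)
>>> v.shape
(11, 7)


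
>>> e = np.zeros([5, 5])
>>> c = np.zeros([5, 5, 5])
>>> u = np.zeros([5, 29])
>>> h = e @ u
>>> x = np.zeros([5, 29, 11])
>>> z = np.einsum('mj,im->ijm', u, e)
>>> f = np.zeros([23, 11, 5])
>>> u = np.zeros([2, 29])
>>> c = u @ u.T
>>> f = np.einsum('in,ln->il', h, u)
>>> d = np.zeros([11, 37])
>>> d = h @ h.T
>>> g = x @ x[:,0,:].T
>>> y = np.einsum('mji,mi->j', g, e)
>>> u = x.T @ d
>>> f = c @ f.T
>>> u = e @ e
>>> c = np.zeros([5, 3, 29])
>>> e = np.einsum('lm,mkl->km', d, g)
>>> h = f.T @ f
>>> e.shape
(29, 5)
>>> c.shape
(5, 3, 29)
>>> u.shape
(5, 5)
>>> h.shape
(5, 5)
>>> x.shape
(5, 29, 11)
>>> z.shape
(5, 29, 5)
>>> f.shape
(2, 5)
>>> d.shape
(5, 5)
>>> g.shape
(5, 29, 5)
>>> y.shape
(29,)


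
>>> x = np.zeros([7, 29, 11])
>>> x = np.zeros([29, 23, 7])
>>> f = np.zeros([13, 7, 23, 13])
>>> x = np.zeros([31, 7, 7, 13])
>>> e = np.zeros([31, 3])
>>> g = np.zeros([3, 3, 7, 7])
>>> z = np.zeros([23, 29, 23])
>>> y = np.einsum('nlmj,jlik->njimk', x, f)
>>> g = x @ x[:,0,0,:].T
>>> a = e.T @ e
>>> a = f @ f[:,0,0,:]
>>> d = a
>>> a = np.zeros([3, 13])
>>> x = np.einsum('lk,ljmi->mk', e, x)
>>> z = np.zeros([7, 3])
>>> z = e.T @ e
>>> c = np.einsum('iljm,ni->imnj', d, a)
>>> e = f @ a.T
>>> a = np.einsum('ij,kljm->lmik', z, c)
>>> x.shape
(7, 3)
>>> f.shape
(13, 7, 23, 13)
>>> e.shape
(13, 7, 23, 3)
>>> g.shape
(31, 7, 7, 31)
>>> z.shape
(3, 3)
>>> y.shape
(31, 13, 23, 7, 13)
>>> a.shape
(13, 23, 3, 13)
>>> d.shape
(13, 7, 23, 13)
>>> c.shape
(13, 13, 3, 23)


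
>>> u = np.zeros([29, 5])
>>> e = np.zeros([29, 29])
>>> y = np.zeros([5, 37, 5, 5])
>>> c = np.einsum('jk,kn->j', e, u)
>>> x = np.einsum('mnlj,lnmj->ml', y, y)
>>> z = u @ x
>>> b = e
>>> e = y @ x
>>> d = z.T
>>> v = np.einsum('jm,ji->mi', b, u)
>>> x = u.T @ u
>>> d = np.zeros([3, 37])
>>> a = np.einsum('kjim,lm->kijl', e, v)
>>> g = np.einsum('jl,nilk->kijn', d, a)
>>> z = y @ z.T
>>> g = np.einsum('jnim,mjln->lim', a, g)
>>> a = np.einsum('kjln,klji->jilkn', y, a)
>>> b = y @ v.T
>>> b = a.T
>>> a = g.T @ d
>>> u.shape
(29, 5)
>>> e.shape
(5, 37, 5, 5)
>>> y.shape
(5, 37, 5, 5)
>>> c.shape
(29,)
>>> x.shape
(5, 5)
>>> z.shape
(5, 37, 5, 29)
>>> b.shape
(5, 5, 5, 29, 37)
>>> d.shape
(3, 37)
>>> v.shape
(29, 5)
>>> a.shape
(29, 37, 37)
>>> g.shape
(3, 37, 29)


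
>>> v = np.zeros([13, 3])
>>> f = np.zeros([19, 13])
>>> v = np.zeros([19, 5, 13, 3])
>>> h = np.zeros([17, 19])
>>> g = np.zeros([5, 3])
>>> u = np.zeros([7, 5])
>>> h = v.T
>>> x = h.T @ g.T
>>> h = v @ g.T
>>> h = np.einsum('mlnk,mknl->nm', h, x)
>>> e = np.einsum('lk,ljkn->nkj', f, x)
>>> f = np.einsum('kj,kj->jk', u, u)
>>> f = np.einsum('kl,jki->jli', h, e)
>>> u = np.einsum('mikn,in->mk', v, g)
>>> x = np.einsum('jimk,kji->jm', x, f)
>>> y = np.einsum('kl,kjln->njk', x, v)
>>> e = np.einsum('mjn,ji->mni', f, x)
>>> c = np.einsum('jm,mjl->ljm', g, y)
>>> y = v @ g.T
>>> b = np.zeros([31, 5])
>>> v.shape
(19, 5, 13, 3)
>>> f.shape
(5, 19, 5)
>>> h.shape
(13, 19)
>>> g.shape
(5, 3)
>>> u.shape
(19, 13)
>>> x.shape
(19, 13)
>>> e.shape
(5, 5, 13)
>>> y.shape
(19, 5, 13, 5)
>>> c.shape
(19, 5, 3)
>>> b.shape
(31, 5)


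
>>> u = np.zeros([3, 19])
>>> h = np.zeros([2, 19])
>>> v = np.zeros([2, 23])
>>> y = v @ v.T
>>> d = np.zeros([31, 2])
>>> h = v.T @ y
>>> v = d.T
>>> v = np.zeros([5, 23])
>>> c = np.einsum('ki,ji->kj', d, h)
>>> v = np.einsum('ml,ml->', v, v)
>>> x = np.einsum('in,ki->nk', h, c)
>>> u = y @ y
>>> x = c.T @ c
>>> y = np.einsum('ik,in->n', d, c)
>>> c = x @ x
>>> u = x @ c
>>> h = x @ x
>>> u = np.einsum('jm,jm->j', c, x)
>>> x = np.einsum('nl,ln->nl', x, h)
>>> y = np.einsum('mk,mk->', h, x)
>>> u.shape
(23,)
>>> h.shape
(23, 23)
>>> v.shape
()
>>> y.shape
()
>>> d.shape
(31, 2)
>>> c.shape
(23, 23)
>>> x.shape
(23, 23)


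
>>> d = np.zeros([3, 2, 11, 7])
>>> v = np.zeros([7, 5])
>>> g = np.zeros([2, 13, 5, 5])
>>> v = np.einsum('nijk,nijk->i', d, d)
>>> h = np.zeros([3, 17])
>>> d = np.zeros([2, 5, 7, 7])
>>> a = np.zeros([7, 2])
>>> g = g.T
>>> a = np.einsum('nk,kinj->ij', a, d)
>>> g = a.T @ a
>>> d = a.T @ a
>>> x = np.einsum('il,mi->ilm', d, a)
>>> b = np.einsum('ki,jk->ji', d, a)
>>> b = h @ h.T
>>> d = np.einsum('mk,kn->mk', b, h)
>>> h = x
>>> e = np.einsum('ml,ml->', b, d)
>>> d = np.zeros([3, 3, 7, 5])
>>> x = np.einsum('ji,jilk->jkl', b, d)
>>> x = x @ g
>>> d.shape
(3, 3, 7, 5)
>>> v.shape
(2,)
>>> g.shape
(7, 7)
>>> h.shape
(7, 7, 5)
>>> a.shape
(5, 7)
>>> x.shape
(3, 5, 7)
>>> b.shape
(3, 3)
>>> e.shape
()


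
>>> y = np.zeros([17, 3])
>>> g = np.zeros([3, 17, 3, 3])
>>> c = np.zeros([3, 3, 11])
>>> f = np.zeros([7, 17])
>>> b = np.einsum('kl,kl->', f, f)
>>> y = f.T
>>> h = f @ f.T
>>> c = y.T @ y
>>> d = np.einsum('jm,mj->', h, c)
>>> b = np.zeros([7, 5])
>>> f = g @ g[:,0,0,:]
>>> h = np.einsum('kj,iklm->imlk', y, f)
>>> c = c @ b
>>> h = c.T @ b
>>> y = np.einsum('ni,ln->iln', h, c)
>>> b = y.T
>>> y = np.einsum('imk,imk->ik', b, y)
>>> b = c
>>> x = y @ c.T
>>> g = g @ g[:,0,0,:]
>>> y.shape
(5, 5)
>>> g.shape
(3, 17, 3, 3)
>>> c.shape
(7, 5)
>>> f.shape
(3, 17, 3, 3)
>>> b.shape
(7, 5)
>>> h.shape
(5, 5)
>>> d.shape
()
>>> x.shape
(5, 7)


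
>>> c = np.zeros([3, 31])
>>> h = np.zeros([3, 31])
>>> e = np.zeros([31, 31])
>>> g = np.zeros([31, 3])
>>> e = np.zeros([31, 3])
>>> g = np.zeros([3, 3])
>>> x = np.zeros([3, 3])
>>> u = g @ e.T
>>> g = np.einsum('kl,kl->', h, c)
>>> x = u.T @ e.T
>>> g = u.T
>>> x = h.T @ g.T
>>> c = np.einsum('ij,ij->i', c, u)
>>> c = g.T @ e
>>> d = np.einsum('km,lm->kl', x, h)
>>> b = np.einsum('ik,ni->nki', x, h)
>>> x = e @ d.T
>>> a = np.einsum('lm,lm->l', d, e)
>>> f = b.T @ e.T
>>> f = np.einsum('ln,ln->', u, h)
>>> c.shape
(3, 3)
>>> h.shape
(3, 31)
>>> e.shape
(31, 3)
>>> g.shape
(31, 3)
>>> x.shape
(31, 31)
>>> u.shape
(3, 31)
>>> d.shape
(31, 3)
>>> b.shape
(3, 31, 31)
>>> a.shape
(31,)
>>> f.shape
()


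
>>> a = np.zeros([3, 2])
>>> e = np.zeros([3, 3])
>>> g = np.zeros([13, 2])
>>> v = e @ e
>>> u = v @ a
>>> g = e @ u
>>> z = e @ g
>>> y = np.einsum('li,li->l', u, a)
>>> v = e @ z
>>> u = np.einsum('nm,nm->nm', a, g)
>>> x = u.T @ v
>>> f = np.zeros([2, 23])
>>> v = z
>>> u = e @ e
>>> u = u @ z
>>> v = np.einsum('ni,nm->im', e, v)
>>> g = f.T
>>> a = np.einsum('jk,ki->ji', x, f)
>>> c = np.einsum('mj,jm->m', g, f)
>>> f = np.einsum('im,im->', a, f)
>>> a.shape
(2, 23)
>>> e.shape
(3, 3)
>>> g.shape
(23, 2)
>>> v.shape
(3, 2)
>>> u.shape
(3, 2)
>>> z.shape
(3, 2)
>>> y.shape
(3,)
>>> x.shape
(2, 2)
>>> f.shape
()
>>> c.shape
(23,)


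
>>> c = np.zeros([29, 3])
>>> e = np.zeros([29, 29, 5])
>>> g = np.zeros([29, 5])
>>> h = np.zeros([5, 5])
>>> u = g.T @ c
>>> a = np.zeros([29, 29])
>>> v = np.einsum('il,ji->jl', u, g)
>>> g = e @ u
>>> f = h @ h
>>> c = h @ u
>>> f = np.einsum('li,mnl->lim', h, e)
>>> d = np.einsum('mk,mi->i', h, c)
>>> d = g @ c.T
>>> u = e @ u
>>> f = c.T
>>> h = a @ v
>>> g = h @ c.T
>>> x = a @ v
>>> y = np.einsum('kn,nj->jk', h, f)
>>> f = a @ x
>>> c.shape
(5, 3)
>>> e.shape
(29, 29, 5)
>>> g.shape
(29, 5)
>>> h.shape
(29, 3)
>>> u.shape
(29, 29, 3)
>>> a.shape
(29, 29)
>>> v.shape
(29, 3)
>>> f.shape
(29, 3)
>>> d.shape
(29, 29, 5)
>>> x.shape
(29, 3)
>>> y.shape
(5, 29)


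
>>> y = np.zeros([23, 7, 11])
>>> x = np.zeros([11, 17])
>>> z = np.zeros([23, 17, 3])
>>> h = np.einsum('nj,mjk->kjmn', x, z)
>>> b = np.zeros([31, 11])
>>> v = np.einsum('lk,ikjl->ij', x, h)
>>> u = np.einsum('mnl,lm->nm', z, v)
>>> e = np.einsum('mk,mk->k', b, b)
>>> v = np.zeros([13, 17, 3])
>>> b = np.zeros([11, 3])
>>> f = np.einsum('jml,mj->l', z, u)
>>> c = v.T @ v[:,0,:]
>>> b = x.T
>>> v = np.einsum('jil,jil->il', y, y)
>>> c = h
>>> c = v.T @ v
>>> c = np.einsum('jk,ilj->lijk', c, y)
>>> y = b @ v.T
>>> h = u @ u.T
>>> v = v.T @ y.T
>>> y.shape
(17, 7)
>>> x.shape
(11, 17)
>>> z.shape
(23, 17, 3)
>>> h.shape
(17, 17)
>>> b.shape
(17, 11)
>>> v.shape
(11, 17)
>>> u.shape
(17, 23)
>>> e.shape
(11,)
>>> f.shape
(3,)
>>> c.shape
(7, 23, 11, 11)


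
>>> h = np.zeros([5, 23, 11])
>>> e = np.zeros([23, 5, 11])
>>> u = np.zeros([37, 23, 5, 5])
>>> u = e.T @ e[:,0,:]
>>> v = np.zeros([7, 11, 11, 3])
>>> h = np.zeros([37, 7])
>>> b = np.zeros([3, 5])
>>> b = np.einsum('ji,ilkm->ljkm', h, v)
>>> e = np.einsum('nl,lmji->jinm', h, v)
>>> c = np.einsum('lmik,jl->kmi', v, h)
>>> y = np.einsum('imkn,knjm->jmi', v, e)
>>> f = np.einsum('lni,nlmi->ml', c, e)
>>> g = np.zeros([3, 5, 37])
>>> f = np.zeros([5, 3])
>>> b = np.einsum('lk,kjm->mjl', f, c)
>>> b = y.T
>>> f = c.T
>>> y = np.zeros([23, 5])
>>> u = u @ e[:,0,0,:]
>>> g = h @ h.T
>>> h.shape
(37, 7)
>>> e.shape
(11, 3, 37, 11)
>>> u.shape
(11, 5, 11)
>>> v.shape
(7, 11, 11, 3)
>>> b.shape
(7, 11, 37)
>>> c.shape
(3, 11, 11)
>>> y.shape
(23, 5)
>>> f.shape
(11, 11, 3)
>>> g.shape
(37, 37)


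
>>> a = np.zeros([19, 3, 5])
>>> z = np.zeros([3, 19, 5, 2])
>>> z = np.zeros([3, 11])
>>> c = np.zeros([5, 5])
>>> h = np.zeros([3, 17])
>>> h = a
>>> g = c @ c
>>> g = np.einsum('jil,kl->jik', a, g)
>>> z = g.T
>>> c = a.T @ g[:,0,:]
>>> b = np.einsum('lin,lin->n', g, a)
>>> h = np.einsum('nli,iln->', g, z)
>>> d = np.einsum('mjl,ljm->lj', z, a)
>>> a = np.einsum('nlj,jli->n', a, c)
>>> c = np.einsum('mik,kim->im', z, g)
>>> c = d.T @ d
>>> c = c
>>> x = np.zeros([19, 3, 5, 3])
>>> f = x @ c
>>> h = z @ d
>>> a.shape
(19,)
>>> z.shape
(5, 3, 19)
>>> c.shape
(3, 3)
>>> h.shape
(5, 3, 3)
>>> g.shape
(19, 3, 5)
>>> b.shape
(5,)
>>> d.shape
(19, 3)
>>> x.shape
(19, 3, 5, 3)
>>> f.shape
(19, 3, 5, 3)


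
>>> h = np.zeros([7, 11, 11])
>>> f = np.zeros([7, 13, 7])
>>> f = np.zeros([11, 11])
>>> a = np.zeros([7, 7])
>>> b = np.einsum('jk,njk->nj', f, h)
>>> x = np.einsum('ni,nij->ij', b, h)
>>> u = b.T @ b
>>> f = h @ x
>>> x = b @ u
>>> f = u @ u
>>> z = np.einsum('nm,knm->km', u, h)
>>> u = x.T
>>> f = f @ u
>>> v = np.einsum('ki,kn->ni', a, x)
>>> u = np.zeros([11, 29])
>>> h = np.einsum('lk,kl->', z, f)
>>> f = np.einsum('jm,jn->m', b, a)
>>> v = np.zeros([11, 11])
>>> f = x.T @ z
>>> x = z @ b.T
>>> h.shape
()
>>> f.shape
(11, 11)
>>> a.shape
(7, 7)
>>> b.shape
(7, 11)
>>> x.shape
(7, 7)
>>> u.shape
(11, 29)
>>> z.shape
(7, 11)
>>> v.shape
(11, 11)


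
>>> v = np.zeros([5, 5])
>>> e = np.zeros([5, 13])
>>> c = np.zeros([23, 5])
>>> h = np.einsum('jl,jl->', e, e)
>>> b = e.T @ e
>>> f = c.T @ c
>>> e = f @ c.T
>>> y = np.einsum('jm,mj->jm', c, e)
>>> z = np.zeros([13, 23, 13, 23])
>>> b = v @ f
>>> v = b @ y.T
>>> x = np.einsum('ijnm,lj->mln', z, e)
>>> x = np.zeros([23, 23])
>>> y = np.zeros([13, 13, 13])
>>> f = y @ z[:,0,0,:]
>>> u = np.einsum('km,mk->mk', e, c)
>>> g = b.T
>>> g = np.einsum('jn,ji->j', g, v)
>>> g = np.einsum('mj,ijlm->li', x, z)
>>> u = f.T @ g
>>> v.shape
(5, 23)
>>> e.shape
(5, 23)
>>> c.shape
(23, 5)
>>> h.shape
()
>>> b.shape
(5, 5)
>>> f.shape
(13, 13, 23)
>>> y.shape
(13, 13, 13)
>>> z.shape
(13, 23, 13, 23)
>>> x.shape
(23, 23)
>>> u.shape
(23, 13, 13)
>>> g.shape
(13, 13)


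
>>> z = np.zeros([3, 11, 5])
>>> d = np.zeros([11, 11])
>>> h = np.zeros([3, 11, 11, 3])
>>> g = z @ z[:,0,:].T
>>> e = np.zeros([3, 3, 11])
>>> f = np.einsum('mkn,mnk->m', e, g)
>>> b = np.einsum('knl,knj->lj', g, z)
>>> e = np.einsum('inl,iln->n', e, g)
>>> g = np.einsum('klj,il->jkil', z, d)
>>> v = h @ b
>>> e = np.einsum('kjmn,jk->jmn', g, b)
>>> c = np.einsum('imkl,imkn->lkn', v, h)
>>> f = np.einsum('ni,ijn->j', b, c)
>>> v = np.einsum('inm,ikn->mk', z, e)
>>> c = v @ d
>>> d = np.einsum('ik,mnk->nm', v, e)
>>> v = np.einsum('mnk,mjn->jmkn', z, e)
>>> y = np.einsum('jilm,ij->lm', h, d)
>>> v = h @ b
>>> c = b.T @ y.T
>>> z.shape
(3, 11, 5)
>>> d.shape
(11, 3)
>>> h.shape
(3, 11, 11, 3)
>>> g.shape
(5, 3, 11, 11)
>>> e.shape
(3, 11, 11)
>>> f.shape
(11,)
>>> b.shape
(3, 5)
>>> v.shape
(3, 11, 11, 5)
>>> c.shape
(5, 11)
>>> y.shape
(11, 3)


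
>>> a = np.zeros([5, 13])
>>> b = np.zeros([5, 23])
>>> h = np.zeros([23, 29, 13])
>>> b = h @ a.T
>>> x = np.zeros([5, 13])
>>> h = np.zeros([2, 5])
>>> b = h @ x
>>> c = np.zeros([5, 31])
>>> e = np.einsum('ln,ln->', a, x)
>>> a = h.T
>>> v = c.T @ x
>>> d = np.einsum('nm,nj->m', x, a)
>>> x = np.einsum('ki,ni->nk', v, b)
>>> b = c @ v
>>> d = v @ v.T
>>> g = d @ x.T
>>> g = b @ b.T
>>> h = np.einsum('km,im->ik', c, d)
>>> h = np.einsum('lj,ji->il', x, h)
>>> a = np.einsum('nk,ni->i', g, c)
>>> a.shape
(31,)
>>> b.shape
(5, 13)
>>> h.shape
(5, 2)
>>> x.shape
(2, 31)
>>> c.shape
(5, 31)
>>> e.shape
()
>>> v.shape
(31, 13)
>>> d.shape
(31, 31)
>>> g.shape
(5, 5)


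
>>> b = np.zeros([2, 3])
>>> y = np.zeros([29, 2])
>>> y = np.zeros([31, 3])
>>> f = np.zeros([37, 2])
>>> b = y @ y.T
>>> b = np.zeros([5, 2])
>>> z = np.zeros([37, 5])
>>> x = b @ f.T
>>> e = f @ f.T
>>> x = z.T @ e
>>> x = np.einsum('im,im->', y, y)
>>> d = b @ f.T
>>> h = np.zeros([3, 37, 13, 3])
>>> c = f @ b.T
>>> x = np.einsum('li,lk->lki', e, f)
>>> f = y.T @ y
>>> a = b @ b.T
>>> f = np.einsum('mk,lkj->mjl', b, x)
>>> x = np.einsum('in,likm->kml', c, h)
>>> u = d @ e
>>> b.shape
(5, 2)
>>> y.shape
(31, 3)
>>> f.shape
(5, 37, 37)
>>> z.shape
(37, 5)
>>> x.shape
(13, 3, 3)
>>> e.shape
(37, 37)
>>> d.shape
(5, 37)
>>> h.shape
(3, 37, 13, 3)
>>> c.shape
(37, 5)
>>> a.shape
(5, 5)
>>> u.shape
(5, 37)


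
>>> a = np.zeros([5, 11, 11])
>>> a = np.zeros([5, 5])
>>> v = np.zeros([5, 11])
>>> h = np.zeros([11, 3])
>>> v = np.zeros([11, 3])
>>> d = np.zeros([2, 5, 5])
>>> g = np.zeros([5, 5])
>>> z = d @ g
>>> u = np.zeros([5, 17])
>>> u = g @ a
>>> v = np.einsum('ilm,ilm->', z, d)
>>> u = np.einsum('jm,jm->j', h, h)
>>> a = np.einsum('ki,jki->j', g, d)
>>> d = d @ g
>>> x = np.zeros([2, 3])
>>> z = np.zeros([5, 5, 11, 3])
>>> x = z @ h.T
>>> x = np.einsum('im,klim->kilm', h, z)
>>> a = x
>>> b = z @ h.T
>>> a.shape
(5, 11, 5, 3)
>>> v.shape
()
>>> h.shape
(11, 3)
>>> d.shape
(2, 5, 5)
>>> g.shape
(5, 5)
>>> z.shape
(5, 5, 11, 3)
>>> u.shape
(11,)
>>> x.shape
(5, 11, 5, 3)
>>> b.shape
(5, 5, 11, 11)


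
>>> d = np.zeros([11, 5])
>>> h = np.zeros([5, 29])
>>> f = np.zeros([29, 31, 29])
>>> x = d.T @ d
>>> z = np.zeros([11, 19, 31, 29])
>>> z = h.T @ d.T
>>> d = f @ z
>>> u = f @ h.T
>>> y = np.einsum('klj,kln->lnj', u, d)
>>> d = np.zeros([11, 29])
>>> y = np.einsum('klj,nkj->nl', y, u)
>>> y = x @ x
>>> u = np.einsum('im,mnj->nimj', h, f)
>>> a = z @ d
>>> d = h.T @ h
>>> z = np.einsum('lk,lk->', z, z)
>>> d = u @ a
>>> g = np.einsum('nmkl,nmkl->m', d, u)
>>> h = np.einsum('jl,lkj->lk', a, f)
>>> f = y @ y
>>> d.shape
(31, 5, 29, 29)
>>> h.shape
(29, 31)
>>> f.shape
(5, 5)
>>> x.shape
(5, 5)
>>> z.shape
()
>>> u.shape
(31, 5, 29, 29)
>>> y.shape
(5, 5)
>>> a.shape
(29, 29)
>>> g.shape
(5,)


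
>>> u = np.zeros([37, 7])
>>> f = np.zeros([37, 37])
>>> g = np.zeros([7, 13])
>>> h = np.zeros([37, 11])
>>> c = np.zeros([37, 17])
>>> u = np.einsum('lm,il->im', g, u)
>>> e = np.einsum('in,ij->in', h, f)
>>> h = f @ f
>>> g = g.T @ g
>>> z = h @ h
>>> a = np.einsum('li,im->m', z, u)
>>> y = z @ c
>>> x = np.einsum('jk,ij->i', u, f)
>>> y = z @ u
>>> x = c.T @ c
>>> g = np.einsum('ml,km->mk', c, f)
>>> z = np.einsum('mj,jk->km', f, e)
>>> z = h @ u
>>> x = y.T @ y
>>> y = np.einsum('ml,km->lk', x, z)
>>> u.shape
(37, 13)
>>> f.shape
(37, 37)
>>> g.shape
(37, 37)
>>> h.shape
(37, 37)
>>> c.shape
(37, 17)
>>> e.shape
(37, 11)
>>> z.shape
(37, 13)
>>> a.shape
(13,)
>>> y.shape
(13, 37)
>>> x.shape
(13, 13)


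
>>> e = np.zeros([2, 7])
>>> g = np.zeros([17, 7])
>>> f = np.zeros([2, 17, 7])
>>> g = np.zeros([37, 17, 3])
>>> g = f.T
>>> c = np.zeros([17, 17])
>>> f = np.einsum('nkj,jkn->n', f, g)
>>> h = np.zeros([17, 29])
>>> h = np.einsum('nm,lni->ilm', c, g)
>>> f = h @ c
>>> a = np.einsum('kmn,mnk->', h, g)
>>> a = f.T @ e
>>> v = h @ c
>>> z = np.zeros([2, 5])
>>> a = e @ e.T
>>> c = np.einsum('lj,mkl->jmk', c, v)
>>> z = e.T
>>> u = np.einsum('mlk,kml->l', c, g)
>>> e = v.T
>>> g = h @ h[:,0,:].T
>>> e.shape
(17, 7, 2)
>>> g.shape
(2, 7, 2)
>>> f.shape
(2, 7, 17)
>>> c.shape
(17, 2, 7)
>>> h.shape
(2, 7, 17)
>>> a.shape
(2, 2)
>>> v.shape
(2, 7, 17)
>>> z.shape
(7, 2)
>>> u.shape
(2,)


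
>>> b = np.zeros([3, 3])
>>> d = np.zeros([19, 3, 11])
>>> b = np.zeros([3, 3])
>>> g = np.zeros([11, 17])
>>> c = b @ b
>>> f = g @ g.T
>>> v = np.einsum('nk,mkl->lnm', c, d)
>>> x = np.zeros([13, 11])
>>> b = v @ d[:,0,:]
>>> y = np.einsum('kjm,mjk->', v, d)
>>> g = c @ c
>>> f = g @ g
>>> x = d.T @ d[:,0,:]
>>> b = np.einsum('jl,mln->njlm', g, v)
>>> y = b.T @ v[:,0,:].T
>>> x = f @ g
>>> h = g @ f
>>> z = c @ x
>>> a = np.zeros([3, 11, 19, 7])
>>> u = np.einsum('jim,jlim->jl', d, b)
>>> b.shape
(19, 3, 3, 11)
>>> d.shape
(19, 3, 11)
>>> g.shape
(3, 3)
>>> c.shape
(3, 3)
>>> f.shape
(3, 3)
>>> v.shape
(11, 3, 19)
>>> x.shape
(3, 3)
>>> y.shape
(11, 3, 3, 11)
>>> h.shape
(3, 3)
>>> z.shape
(3, 3)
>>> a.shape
(3, 11, 19, 7)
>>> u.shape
(19, 3)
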